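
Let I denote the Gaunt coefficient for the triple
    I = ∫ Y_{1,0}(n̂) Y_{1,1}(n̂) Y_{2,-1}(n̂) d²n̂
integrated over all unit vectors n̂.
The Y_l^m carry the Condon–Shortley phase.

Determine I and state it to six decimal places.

Checks pass: Σm=0; 4 even; l₃=2∈[0,2].
(2·1+1)(2·1+1)(2·2+1) = 45
Δ: 0! 2! 2! / 5! → 1/30
sum: t=0:+1/1 = 1/1
3j²(1 1 2; 0 0 0) = Δ·Π!·Σ² = 2/15  (sign +1)
sum: t=0:+1/2 = 1/2
3j²(1 1 2; 0 1 -1) = Δ·Π!·Σ² = 1/10  (sign -1)
combine: 4πI² = 45·2/15·1/10 = 3/5
take √, sign -1: I = -0.21850969

-0.218510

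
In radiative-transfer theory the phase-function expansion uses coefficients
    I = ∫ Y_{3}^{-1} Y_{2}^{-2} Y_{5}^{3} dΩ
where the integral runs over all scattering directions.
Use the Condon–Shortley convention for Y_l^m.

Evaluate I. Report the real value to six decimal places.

-0.200476

Rules hold: Σm=0, L=10 even, 1≤5≤5.
N = 7·5·11 = 385
Δ = 0!·6!·4!/11! = 1/2310
Racah Σ t=0..0: t=0:+1/144 = 1/144
⇒ 3j(3 2 5; 0 0 0)² = 10/231, sgn -1
Racah Σ t=0..0: t=0:+1/1152 = 1/1152
⇒ 3j(3 2 5; -1 -2 3)² = 1/33, sgn +1
4πI² = N·(3j₀)²·(3jₘ)² = 50/99
I = -1·√(0.505051/4π) = -0.20047604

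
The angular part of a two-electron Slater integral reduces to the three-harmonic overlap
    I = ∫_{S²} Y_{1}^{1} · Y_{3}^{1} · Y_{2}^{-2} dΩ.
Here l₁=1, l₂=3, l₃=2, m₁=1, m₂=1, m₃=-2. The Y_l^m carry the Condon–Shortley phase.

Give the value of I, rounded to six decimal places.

Rules hold: Σm=0, L=6 even, 2≤2≤4.
N = 3·7·5 = 105
Δ = 2!·0!·4!/7! = 1/105
Racah Σ t=1..1: t=1:−1/4 = -1/4
⇒ 3j(1 3 2; 0 0 0)² = 3/35, sgn -1
Racah Σ t=0..0: t=0:+1/48 = 1/48
⇒ 3j(1 3 2; 1 1 -2)² = 1/105, sgn +1
4πI² = N·(3j₀)²·(3jₘ)² = 3/35
I = -1·√(0.0857143/4π) = -0.08258890

-0.082589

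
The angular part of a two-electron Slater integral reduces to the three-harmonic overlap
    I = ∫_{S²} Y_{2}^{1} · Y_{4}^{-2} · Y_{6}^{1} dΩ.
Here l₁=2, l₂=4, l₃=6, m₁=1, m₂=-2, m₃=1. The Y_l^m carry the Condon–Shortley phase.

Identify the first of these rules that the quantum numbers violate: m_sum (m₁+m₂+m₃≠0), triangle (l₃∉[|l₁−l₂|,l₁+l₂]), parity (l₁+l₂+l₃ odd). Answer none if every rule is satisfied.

azimuthal sum: 1 − 2 + 1 = 0  ✓
2 ≤ 6 ≤ 6 (triangle on l)  ✓
L = 2 + 4 + 6 = 12 (even)  ✓

none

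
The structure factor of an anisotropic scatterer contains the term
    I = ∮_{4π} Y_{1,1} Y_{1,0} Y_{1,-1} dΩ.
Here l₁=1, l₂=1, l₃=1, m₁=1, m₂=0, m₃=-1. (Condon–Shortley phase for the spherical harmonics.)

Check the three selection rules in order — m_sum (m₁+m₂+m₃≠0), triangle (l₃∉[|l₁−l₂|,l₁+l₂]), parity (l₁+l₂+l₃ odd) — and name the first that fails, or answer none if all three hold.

parity

m₁+m₂+m₃ = 1 + 0 − 1 = 0  ✓
triangle: |1−1|=0 ≤ l₃=1 ≤ 1+1=2  ✓
parity: l₁+l₂+l₃ = 3 is odd  ✗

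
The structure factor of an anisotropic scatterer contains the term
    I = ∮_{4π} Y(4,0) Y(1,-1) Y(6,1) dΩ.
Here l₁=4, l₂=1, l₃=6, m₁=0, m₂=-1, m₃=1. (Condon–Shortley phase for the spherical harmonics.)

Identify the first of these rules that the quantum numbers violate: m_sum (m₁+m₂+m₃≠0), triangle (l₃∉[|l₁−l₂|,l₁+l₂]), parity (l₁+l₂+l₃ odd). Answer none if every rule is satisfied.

triangle

m₁+m₂+m₃ = 0 − 1 + 1 = 0  ✓
triangle: |4−1|=3 ≤ l₃=6 ≤ 4+1=5  ✗
parity: l₁+l₂+l₃ = 11 is odd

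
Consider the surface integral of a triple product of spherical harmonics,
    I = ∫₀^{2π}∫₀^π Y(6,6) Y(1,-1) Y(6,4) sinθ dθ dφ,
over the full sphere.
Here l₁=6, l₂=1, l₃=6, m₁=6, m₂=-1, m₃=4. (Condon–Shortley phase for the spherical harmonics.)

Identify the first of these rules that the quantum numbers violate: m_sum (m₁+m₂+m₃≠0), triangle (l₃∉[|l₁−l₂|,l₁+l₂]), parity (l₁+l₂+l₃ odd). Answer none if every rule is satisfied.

m_sum

m₁+m₂+m₃ = 6 − 1 + 4 = 9  ✗
triangle: |6−1|=5 ≤ l₃=6 ≤ 6+1=7
parity: l₁+l₂+l₃ = 13 is odd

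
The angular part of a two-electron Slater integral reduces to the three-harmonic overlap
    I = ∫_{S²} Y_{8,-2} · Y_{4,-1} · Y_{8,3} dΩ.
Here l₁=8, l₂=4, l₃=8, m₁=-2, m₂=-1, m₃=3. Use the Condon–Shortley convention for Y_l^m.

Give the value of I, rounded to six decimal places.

Rules hold: Σm=0, L=20 even, 4≤8≤12.
N = 17·9·17 = 2601
Δ = 4!·12!·4!/21! = 1/185175900
Racah Σ t=0..4: t=0:+1/557383680 t=1:−1/21772800 t=2:+1/8294400 t=3:−1/21772800 t=4:+1/557383680 = 1/30965760
⇒ 3j(8 4 8; 0 0 0)² = 36/4199, sgn +1
Racah Σ t=0..3: t=0:+1/1045094400 t=1:−1/52254720 t=2:+1/23224320 t=3:−1/87091200 = 1/74649600
⇒ 3j(8 4 8; -2 -1 3)² = 110/12597, sgn -1
4πI² = N·(3j₀)²·(3jₘ)² = 11880/61009
I = -1·√(0.194725/4π) = -0.12448194

-0.124482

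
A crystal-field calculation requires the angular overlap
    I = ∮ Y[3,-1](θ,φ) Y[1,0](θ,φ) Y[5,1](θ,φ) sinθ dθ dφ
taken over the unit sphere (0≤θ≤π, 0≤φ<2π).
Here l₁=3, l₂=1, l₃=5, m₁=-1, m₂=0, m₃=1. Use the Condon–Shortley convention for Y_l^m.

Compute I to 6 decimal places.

0.000000

l₃=5 ∉ [2,4] — triangle fails ⇒ I = 0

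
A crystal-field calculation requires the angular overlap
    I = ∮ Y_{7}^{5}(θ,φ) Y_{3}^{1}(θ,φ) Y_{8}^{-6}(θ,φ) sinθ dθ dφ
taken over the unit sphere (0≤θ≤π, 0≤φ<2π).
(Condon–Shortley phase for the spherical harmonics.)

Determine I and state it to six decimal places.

Rules hold: Σm=0, L=18 even, 4≤8≤10.
N = 15·7·17 = 1785
Δ = 2!·12!·4!/19! = 1/5290740
Racah Σ t=0..2: t=0:+1/7257600 t=1:−1/2073600 t=2:+1/7257600 = -1/4838400
⇒ 3j(7 3 8; 0 0 0)² = 252/20995, sgn -1
Racah Σ t=0..2: t=0:+1/348364800 t=1:−1/239500800 t=2:+1/3832012800 = -1/958003200
⇒ 3j(7 3 8; 5 1 -6)² = 8/4845, sgn -1
4πI² = N·(3j₀)²·(3jₘ)² = 14112/398905
I = +1·√(0.0353768/4π) = 0.05305846

0.053058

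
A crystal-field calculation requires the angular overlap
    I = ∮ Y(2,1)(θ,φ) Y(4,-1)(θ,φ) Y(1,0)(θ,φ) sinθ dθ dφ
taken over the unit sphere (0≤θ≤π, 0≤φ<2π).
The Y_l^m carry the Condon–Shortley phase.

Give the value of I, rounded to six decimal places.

0.000000

l₃=1 ∉ [2,6] — triangle fails ⇒ I = 0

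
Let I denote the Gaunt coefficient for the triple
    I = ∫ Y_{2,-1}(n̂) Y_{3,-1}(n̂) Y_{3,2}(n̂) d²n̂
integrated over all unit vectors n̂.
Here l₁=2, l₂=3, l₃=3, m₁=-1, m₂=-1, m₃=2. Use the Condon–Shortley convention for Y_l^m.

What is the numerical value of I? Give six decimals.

0.162868

m-sum 0 ✓  L=8 even ✓  1≤3≤5 ✓
Π(2lᵢ+1) = 5×7×7 = 245
triangle coeff Δ(2,3,3) = 1/3780
Σ_t [0,2]: t=0:+1/24 t=1:−1/4 t=2:+1/24 = -1/6
(3j)²=4/105 [(2 3 3; 0 0 0)], sign=+1
Σ_t [1,2]: t=1:−1/12 t=2:+1/48 = -1/16
(3j)²=1/28 [(2 3 3; -1 -1 2)], sign=+1
⇒ 4πI² = 1/3
I = (+1)√(1/3/(4π)) = 0.16286750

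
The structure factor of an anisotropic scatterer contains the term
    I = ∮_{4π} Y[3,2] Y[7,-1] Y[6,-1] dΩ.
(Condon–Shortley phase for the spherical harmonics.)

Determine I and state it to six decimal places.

m-sum 0 ✓  L=16 even ✓  4≤6≤10 ✓
Π(2lᵢ+1) = 7×15×13 = 1365
triangle coeff Δ(3,7,6) = 1/2042040
Σ_t [1,3]: t=1:−1/207360 t=2:+1/57600 t=3:−1/207360 = 1/129600
(3j)²=168/12155 [(3 7 6; 0 0 0)], sign=+1
Σ_t [0,1]: t=0:+1/414720 t=1:−1/172800 = -7/2073600
(3j)²=343/29172 [(3 7 6; 2 -1 -1)], sign=+1
⇒ 4πI² = 100842/454597
I = (+1)√(100842/454597/(4π)) = 0.13286253

0.132863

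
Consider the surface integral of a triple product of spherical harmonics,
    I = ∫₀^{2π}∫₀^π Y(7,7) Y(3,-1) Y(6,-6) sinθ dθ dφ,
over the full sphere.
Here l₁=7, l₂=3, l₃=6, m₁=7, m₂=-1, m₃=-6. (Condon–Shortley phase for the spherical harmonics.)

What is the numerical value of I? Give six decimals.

m-sum 0 ✓  L=16 even ✓  4≤6≤10 ✓
Π(2lᵢ+1) = 15×7×13 = 1365
triangle coeff Δ(7,3,6) = 1/2042040
Σ_t [1,3]: t=1:−1/207360 t=2:+1/57600 t=3:−1/207360 = 1/129600
(3j)²=168/12155 [(7 3 6; 0 0 0)], sign=+1
Σ_t [0,0]: t=0:+1/174182400 = 1/174182400
(3j)²=11/340 [(7 3 6; 7 -1 -6)], sign=+1
⇒ 4πI² = 882/1445
I = (+1)√(882/1445/(4π)) = 0.22039180

0.220392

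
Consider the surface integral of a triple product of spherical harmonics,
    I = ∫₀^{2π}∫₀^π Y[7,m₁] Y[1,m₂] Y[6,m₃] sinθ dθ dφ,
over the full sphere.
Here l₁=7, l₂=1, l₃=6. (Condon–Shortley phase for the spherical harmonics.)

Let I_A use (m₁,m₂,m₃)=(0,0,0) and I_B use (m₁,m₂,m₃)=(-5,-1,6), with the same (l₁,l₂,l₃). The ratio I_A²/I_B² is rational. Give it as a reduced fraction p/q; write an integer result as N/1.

Same 7,1,6: normalisation and zero-m 3j drop out of the ratio.
A: Δ: 2! 12! 0! / 15! → 1/1365; sum: t=1:−1/518400 = -1/518400; 3j²(7 1 6; 0 0 0) = Δ·Π!·Σ² = 7/195  (sign -1)
B: Δ: 2! 12! 0! / 15! → 1/1365; sum: t=0:+1/958003200 = 1/958003200; 3j²(7 1 6; -5 -1 6) = Δ·Π!·Σ² = 1/1365  (sign +1)
I_A²/I_B² = (7/195)/(1/1365) = 49/1

49/1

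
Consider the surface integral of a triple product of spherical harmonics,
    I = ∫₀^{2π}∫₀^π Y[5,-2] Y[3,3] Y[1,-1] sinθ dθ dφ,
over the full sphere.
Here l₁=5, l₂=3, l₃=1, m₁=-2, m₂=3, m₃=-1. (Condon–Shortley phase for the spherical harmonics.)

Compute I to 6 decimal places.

0.000000

|5−3|≤1≤5+3 violated ⇒ I = 0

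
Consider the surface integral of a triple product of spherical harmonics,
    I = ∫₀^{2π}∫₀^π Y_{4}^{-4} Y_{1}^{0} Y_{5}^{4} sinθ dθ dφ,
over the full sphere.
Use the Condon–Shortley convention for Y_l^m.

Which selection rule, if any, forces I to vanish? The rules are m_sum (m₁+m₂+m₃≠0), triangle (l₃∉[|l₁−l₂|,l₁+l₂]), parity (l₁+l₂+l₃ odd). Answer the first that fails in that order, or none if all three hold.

azimuthal sum: -4 + 0 + 4 = 0  ✓
3 ≤ 5 ≤ 5 (triangle on l)  ✓
L = 4 + 1 + 5 = 10 (even)  ✓

none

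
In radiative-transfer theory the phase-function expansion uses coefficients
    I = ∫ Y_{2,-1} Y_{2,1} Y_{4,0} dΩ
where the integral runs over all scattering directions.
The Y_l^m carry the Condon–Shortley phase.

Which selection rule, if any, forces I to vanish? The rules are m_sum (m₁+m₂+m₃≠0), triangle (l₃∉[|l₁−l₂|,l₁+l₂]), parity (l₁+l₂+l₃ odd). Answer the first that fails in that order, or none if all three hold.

azimuthal sum: -1 + 1 + 0 = 0  ✓
0 ≤ 4 ≤ 4 (triangle on l)  ✓
L = 2 + 2 + 4 = 8 (even)  ✓

none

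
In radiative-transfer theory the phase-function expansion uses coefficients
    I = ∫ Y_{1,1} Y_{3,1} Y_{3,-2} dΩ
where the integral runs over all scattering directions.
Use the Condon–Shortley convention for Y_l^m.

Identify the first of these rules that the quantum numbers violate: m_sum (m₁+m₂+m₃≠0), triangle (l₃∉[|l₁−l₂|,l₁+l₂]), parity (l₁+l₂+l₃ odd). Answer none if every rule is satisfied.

parity

m₁+m₂+m₃ = 1 + 1 − 2 = 0  ✓
triangle: |1−3|=2 ≤ l₃=3 ≤ 1+3=4  ✓
parity: l₁+l₂+l₃ = 7 is odd  ✗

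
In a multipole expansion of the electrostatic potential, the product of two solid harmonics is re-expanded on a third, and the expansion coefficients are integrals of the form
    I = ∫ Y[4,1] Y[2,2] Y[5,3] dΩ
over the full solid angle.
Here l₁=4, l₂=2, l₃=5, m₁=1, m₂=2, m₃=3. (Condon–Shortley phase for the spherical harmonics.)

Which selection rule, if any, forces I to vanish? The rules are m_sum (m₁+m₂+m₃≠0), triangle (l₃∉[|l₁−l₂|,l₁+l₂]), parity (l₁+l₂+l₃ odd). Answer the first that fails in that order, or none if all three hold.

m₁+m₂+m₃ = 1 + 2 + 3 = 6  ✗
triangle: |4−2|=2 ≤ l₃=5 ≤ 4+2=6
parity: l₁+l₂+l₃ = 11 is odd

m_sum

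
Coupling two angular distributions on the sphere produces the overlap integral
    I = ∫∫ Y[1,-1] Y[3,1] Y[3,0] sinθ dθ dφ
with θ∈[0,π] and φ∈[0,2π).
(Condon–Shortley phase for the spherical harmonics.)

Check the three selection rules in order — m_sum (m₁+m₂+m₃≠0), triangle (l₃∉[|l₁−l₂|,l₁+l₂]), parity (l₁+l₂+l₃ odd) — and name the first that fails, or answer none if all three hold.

parity

azimuthal sum: -1 + 1 + 0 = 0  ✓
2 ≤ 3 ≤ 4 (triangle on l)  ✓
L = 1 + 3 + 3 = 7 (odd)  ✗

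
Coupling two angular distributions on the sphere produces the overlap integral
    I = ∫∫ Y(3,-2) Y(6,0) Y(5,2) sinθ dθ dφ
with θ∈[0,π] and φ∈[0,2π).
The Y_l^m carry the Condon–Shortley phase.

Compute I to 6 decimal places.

-0.165130

Checks pass: Σm=0; 14 even; l₃=5∈[3,9].
(2·3+1)(2·6+1)(2·5+1) = 1001
Δ: 4! 2! 8! / 15! → 1/675675
sum: t=1:−1/8640 t=2:+1/2304 t=3:−1/8640 = 7/34560
3j²(3 6 5; 0 0 0) = Δ·Π!·Σ² = 7/429  (sign -1)
sum: t=3:−1/8640 t=4:+1/34560 = -1/11520
3j²(3 6 5; -2 0 2) = Δ·Π!·Σ² = 3/143  (sign +1)
combine: 4πI² = 1001·7/429·3/143 = 49/143
take √, sign -1: I = -0.16512966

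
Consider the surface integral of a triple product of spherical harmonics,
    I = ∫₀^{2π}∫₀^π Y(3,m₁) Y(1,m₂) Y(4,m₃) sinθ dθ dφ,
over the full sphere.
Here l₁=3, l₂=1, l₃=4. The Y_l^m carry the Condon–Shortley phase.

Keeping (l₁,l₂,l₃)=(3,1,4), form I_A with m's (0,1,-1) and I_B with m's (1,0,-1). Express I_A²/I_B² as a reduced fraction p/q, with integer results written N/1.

2/3

Shared (l₁,l₂,l₃)=(3,1,4): N and (l;000)² cancel in I_A²/I_B².
A: Δ = 0!·6!·2!/9! = 1/252; Racah Σ t=0..0: t=0:+1/72 = 1/72; ⇒ 3j(3 1 4; 0 1 -1)² = 5/126, sgn -1
B: Δ = 0!·6!·2!/9! = 1/252; Racah Σ t=0..0: t=0:+1/48 = 1/48; ⇒ 3j(3 1 4; 1 0 -1)² = 5/84, sgn -1
I_A²/I_B² = (5/126)/(5/84) = 2/3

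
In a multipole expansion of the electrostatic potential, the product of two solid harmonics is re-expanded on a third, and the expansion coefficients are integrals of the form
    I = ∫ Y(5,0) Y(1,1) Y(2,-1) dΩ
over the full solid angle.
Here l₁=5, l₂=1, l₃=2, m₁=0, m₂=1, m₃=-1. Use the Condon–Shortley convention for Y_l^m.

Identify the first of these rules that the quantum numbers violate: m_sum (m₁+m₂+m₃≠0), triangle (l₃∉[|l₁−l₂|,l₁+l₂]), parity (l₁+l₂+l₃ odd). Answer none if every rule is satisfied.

triangle

azimuthal sum: 0 + 1 − 1 = 0  ✓
4 ≤ 2 ≤ 6 (triangle on l)  ✗
L = 5 + 1 + 2 = 8 (even)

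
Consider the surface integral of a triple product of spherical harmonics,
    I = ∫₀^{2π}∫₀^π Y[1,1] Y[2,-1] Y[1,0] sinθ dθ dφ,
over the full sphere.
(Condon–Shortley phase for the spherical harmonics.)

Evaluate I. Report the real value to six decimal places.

-0.218510

Rules hold: Σm=0, L=4 even, 1≤1≤3.
N = 3·5·3 = 45
Δ = 2!·0!·2!/5! = 1/30
Racah Σ t=1..1: t=1:−1/1 = -1/1
⇒ 3j(1 2 1; 0 0 0)² = 2/15, sgn +1
Racah Σ t=0..0: t=0:+1/2 = 1/2
⇒ 3j(1 2 1; 1 -1 0)² = 1/10, sgn -1
4πI² = N·(3j₀)²·(3jₘ)² = 3/5
I = -1·√(0.6/4π) = -0.21850969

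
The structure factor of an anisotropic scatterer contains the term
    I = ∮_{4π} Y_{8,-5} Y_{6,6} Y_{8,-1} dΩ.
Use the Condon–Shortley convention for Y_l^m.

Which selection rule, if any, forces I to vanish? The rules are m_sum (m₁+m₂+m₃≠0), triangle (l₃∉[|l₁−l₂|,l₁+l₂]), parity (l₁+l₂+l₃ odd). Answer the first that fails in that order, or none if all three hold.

Σmᵢ = 0  ✓
l₃∈[|l₁−l₂|,l₁+l₂]=[2,14], have l₃=8  ✓
Σlᵢ = 22 ⇒ even  ✓

none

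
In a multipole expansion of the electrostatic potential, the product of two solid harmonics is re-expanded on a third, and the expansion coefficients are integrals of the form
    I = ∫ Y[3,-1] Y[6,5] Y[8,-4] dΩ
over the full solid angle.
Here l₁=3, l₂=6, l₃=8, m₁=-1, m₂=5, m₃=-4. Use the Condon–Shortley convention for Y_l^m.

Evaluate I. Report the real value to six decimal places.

0.000000

L=17 odd ⇒ parity kills the (l;000) factor ⇒ I = 0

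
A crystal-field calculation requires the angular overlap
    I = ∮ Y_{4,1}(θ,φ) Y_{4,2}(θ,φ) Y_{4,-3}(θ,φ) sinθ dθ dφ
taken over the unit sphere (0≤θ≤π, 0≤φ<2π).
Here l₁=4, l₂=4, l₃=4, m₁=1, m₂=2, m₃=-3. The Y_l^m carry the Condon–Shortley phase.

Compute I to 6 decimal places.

Rules hold: Σm=0, L=12 even, 0≤4≤8.
N = 9·9·9 = 729
Δ = 4!·4!·4!/13! = 1/450450
Racah Σ t=0..4: t=0:+1/13824 t=1:−1/216 t=2:+1/64 t=3:−1/216 t=4:+1/13824 = 5/768
⇒ 3j(4 4 4; 0 0 0)² = 18/1001, sgn +1
Racah Σ t=2..3: t=2:+1/576 t=3:−1/864 = 1/1728
⇒ 3j(4 4 4; 1 2 -3)² = 5/1287, sgn -1
4πI² = N·(3j₀)²·(3jₘ)² = 7290/143143
I = -1·√(0.0509281/4π) = -0.06366105

-0.063661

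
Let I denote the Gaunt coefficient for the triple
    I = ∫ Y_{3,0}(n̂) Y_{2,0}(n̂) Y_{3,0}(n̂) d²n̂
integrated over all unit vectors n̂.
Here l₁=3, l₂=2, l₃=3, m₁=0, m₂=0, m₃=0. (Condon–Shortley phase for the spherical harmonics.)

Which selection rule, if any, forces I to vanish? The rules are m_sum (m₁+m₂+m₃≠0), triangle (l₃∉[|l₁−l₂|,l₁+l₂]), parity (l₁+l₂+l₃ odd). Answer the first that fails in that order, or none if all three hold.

none

m₁+m₂+m₃ = 0 + 0 + 0 = 0  ✓
triangle: |3−2|=1 ≤ l₃=3 ≤ 3+2=5  ✓
parity: l₁+l₂+l₃ = 8 is even  ✓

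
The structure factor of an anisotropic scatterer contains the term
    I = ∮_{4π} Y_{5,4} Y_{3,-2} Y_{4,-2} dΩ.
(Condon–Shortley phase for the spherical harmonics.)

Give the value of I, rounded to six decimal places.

0.143343

m-sum 0 ✓  L=12 even ✓  2≤4≤8 ✓
Π(2lᵢ+1) = 11×7×9 = 693
triangle coeff Δ(5,3,4) = 1/180180
Σ_t [1,3]: t=1:−1/576 t=2:+1/144 t=3:−1/576 = 1/288
(3j)²=20/1001 [(5 3 4; 0 0 0)], sign=+1
Σ_t [0,1]: t=0:+1/2880 t=1:−1/8640 = 1/4320
(3j)²=8/429 [(5 3 4; 4 -2 -2)], sign=+1
⇒ 4πI² = 480/1859
I = (+1)√(480/1859/(4π)) = 0.14334284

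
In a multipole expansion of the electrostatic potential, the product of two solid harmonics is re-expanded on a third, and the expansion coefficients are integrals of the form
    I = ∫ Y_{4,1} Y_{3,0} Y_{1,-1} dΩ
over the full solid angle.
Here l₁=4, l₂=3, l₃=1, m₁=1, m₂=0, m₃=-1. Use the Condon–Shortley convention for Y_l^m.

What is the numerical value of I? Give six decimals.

Rules hold: Σm=0, L=8 even, 1≤1≤7.
N = 9·7·3 = 189
Δ = 6!·2!·0!/9! = 1/252
Racah Σ t=3..3: t=3:−1/36 = -1/36
⇒ 3j(4 3 1; 0 0 0)² = 4/63, sgn +1
Racah Σ t=3..3: t=3:−1/72 = -1/72
⇒ 3j(4 3 1; 1 0 -1)² = 5/126, sgn -1
4πI² = N·(3j₀)²·(3jₘ)² = 10/21
I = -1·√(0.47619/4π) = -0.19466390

-0.194664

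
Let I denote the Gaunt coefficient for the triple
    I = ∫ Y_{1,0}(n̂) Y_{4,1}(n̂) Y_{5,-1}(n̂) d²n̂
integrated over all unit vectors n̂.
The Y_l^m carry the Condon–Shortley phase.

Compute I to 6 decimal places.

-0.240571

Checks pass: Σm=0; 10 even; l₃=5∈[3,5].
(2·1+1)(2·4+1)(2·5+1) = 297
Δ: 0! 2! 8! / 11! → 1/495
sum: t=0:+1/576 = 1/576
3j²(1 4 5; 0 0 0) = Δ·Π!·Σ² = 5/99  (sign -1)
sum: t=0:+1/720 = 1/720
3j²(1 4 5; 0 1 -1) = Δ·Π!·Σ² = 8/165  (sign +1)
combine: 4πI² = 297·5/99·8/165 = 8/11
take √, sign -1: I = -0.24057125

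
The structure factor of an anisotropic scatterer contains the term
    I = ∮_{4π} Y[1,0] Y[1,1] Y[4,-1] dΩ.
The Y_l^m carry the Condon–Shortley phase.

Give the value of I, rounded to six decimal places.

0.000000

|1−1|≤4≤1+1 violated ⇒ I = 0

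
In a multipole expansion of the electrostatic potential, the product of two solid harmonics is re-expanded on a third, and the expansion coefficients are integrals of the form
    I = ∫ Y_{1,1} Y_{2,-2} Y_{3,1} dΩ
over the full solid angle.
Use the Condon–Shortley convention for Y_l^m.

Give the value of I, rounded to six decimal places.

-0.082589

m-sum 0 ✓  L=6 even ✓  1≤3≤3 ✓
Π(2lᵢ+1) = 3×5×7 = 105
triangle coeff Δ(1,2,3) = 1/105
Σ_t [0,0]: t=0:+1/4 = 1/4
(3j)²=3/35 [(1 2 3; 0 0 0)], sign=-1
Σ_t [0,0]: t=0:+1/48 = 1/48
(3j)²=1/105 [(1 2 3; 1 -2 1)], sign=+1
⇒ 4πI² = 3/35
I = (-1)√(3/35/(4π)) = -0.08258890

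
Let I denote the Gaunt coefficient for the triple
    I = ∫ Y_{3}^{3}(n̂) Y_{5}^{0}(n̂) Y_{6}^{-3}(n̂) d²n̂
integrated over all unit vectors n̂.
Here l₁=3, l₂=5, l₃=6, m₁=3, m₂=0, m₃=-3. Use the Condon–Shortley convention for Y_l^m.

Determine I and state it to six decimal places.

0.190675

Rules hold: Σm=0, L=14 even, 2≤6≤8.
N = 7·11·13 = 1001
Δ = 2!·4!·8!/15! = 1/675675
Racah Σ t=0..2: t=0:+1/8640 t=1:−1/2304 t=2:+1/8640 = -7/34560
⇒ 3j(3 5 6; 0 0 0)² = 7/429, sgn -1
Racah Σ t=0..0: t=0:+1/34560 = 1/34560
⇒ 3j(3 5 6; 3 0 -3)² = 4/143, sgn -1
4πI² = N·(3j₀)²·(3jₘ)² = 196/429
I = +1·√(0.456876/4π) = 0.19067531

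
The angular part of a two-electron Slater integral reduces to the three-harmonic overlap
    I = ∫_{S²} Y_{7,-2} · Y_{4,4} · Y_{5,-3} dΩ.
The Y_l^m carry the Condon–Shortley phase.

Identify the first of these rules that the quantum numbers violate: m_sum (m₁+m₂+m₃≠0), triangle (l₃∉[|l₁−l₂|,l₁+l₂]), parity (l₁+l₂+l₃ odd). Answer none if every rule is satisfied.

azimuthal sum: -2 + 4 − 3 = -1  ✗
3 ≤ 5 ≤ 11 (triangle on l)
L = 7 + 4 + 5 = 16 (even)

m_sum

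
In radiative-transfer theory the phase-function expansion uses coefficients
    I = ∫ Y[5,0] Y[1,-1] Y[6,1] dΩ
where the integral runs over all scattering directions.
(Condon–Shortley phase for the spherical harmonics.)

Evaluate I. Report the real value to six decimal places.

-0.187239

Checks pass: Σm=0; 12 even; l₃=6∈[4,6].
(2·5+1)(2·1+1)(2·6+1) = 429
Δ: 0! 10! 2! / 13! → 1/858
sum: t=0:+1/14400 = 1/14400
3j²(5 1 6; 0 0 0) = Δ·Π!·Σ² = 6/143  (sign +1)
sum: t=0:+1/28800 = 1/28800
3j²(5 1 6; 0 -1 1) = Δ·Π!·Σ² = 7/286  (sign -1)
combine: 4πI² = 429·6/143·7/286 = 63/143
take √, sign -1: I = -0.18723944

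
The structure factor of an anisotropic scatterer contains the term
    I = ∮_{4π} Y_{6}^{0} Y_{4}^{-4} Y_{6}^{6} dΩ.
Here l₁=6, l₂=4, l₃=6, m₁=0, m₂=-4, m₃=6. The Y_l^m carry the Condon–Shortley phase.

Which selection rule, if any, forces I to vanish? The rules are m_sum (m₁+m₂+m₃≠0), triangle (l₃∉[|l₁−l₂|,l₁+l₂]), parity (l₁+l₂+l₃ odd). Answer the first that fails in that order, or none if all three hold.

m_sum

Σmᵢ = 2  ✗
l₃∈[|l₁−l₂|,l₁+l₂]=[2,10], have l₃=6
Σlᵢ = 16 ⇒ even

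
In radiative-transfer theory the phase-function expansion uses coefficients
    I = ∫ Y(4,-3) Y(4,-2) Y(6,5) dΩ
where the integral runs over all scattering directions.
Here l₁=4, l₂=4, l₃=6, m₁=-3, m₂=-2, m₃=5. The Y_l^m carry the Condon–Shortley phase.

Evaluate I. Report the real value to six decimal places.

Checks pass: Σm=0; 14 even; l₃=6∈[0,8].
(2·4+1)(2·4+1)(2·6+1) = 1053
Δ: 2! 6! 6! / 15! → 1/1261260
sum: t=0:+1/4608 t=1:−1/1296 t=2:+1/4608 = -7/20736
3j²(4 4 6; 0 0 0) = Δ·Π!·Σ² = 20/1287  (sign -1)
sum: t=1:−1/86400 t=2:+1/172800 = -1/172800
3j²(4 4 6; -3 -2 5) = Δ·Π!·Σ² = 1/130  (sign +1)
combine: 4πI² = 1053·20/1287·1/130 = 18/143
take √, sign -1: I = -0.10008369

-0.100084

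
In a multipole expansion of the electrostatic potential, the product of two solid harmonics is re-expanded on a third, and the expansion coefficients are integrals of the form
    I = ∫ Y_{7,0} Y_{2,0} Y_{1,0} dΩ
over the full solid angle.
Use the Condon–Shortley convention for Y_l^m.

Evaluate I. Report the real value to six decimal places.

0.000000

l₃=1 ∉ [5,9] — triangle fails ⇒ I = 0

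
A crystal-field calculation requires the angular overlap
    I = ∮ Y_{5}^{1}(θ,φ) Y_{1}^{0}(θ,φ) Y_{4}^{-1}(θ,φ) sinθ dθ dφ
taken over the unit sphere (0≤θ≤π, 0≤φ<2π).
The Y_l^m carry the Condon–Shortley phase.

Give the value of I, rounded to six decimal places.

Rules hold: Σm=0, L=10 even, 4≤4≤6.
N = 11·3·9 = 297
Δ = 2!·8!·0!/11! = 1/495
Racah Σ t=1..1: t=1:−1/576 = -1/576
⇒ 3j(5 1 4; 0 0 0)² = 5/99, sgn -1
Racah Σ t=1..1: t=1:−1/720 = -1/720
⇒ 3j(5 1 4; 1 0 -1)² = 8/165, sgn +1
4πI² = N·(3j₀)²·(3jₘ)² = 8/11
I = -1·√(0.727273/4π) = -0.24057125

-0.240571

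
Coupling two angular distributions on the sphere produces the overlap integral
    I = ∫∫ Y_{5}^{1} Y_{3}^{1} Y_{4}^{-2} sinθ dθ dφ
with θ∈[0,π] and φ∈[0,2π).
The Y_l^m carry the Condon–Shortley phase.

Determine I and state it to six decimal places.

Checks pass: Σm=0; 12 even; l₃=4∈[2,8].
(2·5+1)(2·3+1)(2·4+1) = 693
Δ: 4! 6! 2! / 13! → 1/180180
sum: t=1:−1/576 t=2:+1/144 t=3:−1/576 = 1/288
3j²(5 3 4; 0 0 0) = Δ·Π!·Σ² = 20/1001  (sign +1)
sum: t=2:+1/384 t=3:−1/720 t=4:+1/34560 = 43/34560
3j²(5 3 4; 1 1 -2) = Δ·Π!·Σ² = 1849/180180  (sign +1)
combine: 4πI² = 693·20/1001·1849/180180 = 1849/13013
take √, sign +1: I = 0.10633465

0.106335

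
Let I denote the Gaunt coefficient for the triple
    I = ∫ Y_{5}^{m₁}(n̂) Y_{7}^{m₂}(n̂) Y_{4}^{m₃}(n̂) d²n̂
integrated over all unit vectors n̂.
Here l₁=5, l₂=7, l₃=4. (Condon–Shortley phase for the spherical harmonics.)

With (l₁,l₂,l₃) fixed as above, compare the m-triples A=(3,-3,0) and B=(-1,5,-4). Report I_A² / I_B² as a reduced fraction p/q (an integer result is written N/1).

l's match ⇒ only the (l;m) 3-j factors differ between A and B.
A: triangle coeff Δ(5,7,4) = 1/6126120; Σ_t [0,2]: t=0:+1/3870720 t=1:−1/181440 t=2:+1/138240 = 23/11612160; (3j)²=529/204204 [(5 7 4; 3 -3 0)], sign=+1
B: triangle coeff Δ(5,7,4) = 1/6126120; Σ_t [6,6]: t=6:+1/2073600 = 1/2073600; (3j)²=28/1105 [(5 7 4; -1 5 -4)], sign=+1
I_A²/I_B² = (529/204204)/(28/1105) = 2645/25872

2645/25872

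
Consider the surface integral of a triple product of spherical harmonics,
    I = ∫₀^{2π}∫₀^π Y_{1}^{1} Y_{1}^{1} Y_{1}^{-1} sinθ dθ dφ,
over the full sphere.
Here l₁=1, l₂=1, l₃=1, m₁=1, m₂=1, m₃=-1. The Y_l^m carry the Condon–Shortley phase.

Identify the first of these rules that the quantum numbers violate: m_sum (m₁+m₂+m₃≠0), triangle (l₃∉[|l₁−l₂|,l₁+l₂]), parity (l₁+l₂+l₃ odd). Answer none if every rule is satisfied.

m₁+m₂+m₃ = 1 + 1 − 1 = 1  ✗
triangle: |1−1|=0 ≤ l₃=1 ≤ 1+1=2
parity: l₁+l₂+l₃ = 3 is odd

m_sum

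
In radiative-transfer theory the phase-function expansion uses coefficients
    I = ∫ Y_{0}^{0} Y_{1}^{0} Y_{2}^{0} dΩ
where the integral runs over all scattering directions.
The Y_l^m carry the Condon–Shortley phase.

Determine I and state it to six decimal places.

0.000000

|0−1|≤2≤0+1 violated ⇒ I = 0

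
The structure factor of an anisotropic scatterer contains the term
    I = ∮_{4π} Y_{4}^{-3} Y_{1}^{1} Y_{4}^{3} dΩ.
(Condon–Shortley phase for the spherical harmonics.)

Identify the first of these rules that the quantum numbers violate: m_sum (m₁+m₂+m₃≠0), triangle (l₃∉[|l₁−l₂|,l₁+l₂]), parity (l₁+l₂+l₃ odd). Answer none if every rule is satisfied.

m_sum

azimuthal sum: -3 + 1 + 3 = 1  ✗
3 ≤ 4 ≤ 5 (triangle on l)
L = 4 + 1 + 4 = 9 (odd)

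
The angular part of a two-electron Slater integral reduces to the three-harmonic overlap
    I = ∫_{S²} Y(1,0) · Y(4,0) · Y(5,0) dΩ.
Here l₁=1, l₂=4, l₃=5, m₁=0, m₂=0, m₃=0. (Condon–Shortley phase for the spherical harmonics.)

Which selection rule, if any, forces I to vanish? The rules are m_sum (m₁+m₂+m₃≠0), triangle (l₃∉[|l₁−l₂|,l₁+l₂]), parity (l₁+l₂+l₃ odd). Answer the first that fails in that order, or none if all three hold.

none

m₁+m₂+m₃ = 0 + 0 + 0 = 0  ✓
triangle: |1−4|=3 ≤ l₃=5 ≤ 1+4=5  ✓
parity: l₁+l₂+l₃ = 10 is even  ✓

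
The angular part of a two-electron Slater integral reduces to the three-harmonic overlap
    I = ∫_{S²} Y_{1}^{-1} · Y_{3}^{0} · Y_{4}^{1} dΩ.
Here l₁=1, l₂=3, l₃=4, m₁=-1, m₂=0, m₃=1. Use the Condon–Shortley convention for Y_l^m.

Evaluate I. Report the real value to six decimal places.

Checks pass: Σm=0; 8 even; l₃=4∈[2,4].
(2·1+1)(2·3+1)(2·4+1) = 189
Δ: 0! 2! 6! / 9! → 1/252
sum: t=0:+1/36 = 1/36
3j²(1 3 4; 0 0 0) = Δ·Π!·Σ² = 4/63  (sign +1)
sum: t=0:+1/72 = 1/72
3j²(1 3 4; -1 0 1) = Δ·Π!·Σ² = 5/126  (sign -1)
combine: 4πI² = 189·4/63·5/126 = 10/21
take √, sign -1: I = -0.19466390

-0.194664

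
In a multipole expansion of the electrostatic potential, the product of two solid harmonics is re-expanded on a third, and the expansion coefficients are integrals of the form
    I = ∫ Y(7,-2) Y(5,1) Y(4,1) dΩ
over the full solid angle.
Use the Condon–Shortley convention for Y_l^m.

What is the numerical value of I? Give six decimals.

0.139430

m-sum 0 ✓  L=16 even ✓  2≤4≤12 ✓
Π(2lᵢ+1) = 15×11×9 = 1485
triangle coeff Δ(7,5,4) = 1/6126120
Σ_t [3,5]: t=3:−1/69120 t=4:+1/20736 t=5:−1/69120 = 1/51840
(3j)²=280/21879 [(7 5 4; 0 0 0)], sign=+1
Σ_t [4,6]: t=4:+1/138240 t=5:−1/34560 t=6:+1/103680 = -1/82944
(3j)²=125/9724 [(7 5 4; -2 1 1)], sign=+1
⇒ 4πI² = 131250/537251
I = (+1)√(131250/537251/(4π)) = 0.13942996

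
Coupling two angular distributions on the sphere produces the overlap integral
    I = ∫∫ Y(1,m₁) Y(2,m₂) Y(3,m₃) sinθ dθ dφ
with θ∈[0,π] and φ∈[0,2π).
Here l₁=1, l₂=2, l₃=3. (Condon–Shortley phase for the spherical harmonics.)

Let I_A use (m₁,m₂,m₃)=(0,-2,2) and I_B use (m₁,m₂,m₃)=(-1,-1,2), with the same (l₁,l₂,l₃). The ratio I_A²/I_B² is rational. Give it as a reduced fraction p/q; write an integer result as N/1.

1/2

Shared (l₁,l₂,l₃)=(1,2,3): N and (l;000)² cancel in I_A²/I_B².
A: Δ = 0!·2!·4!/7! = 1/105; Racah Σ t=0..0: t=0:+1/24 = 1/24; ⇒ 3j(1 2 3; 0 -2 2)² = 1/21, sgn -1
B: Δ = 0!·2!·4!/7! = 1/105; Racah Σ t=0..0: t=0:+1/12 = 1/12; ⇒ 3j(1 2 3; -1 -1 2)² = 2/21, sgn -1
I_A²/I_B² = (1/21)/(2/21) = 1/2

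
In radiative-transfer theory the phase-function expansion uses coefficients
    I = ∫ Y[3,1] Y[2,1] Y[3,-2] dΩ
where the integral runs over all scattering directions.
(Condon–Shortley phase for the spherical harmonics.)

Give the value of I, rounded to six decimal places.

0.162868

Checks pass: Σm=0; 8 even; l₃=3∈[1,5].
(2·3+1)(2·2+1)(2·3+1) = 245
Δ: 2! 4! 2! / 9! → 1/3780
sum: t=0:+1/24 t=1:−1/4 t=2:+1/24 = -1/6
3j²(3 2 3; 0 0 0) = Δ·Π!·Σ² = 4/105  (sign +1)
sum: t=1:−1/12 t=2:+1/48 = -1/16
3j²(3 2 3; 1 1 -2) = Δ·Π!·Σ² = 1/28  (sign +1)
combine: 4πI² = 245·4/105·1/28 = 1/3
take √, sign +1: I = 0.16286750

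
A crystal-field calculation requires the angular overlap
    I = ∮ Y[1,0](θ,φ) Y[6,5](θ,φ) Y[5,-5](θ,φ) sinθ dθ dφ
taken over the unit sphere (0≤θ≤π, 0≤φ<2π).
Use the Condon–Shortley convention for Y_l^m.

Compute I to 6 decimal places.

Checks pass: Σm=0; 12 even; l₃=5∈[5,7].
(2·1+1)(2·6+1)(2·5+1) = 429
Δ: 2! 0! 10! / 13! → 1/858
sum: t=1:−1/14400 = -1/14400
3j²(1 6 5; 0 0 0) = Δ·Π!·Σ² = 6/143  (sign +1)
sum: t=1:−1/3628800 = -1/3628800
3j²(1 6 5; 0 5 -5) = Δ·Π!·Σ² = 1/78  (sign -1)
combine: 4πI² = 429·6/143·1/78 = 3/13
take √, sign -1: I = -0.13551395

-0.135514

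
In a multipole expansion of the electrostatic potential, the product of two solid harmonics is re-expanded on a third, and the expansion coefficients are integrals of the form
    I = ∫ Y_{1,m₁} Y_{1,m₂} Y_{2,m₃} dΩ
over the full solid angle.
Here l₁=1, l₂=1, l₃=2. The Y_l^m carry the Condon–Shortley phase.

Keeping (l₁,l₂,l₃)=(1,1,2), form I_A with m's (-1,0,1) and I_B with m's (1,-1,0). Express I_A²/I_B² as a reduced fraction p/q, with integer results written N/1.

3/1

Shared (l₁,l₂,l₃)=(1,1,2): N and (l;000)² cancel in I_A²/I_B².
A: Δ = 0!·2!·2!/5! = 1/30; Racah Σ t=0..0: t=0:+1/2 = 1/2; ⇒ 3j(1 1 2; -1 0 1)² = 1/10, sgn -1
B: Δ = 0!·2!·2!/5! = 1/30; Racah Σ t=0..0: t=0:+1/4 = 1/4; ⇒ 3j(1 1 2; 1 -1 0)² = 1/30, sgn +1
I_A²/I_B² = (1/10)/(1/30) = 3/1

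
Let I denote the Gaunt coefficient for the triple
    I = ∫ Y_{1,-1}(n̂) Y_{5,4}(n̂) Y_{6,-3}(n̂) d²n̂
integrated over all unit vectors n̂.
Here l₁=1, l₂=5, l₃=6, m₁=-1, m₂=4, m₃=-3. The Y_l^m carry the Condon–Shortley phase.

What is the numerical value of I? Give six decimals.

m-sum 0 ✓  L=12 even ✓  4≤6≤6 ✓
Π(2lᵢ+1) = 3×11×13 = 429
triangle coeff Δ(1,5,6) = 1/858
Σ_t [0,0]: t=0:+1/14400 = 1/14400
(3j)²=6/143 [(1 5 6; 0 0 0)], sign=+1
Σ_t [0,0]: t=0:+1/725760 = 1/725760
(3j)²=1/286 [(1 5 6; -1 4 -3)], sign=-1
⇒ 4πI² = 9/143
I = (-1)√(9/143/(4π)) = -0.07076985

-0.070770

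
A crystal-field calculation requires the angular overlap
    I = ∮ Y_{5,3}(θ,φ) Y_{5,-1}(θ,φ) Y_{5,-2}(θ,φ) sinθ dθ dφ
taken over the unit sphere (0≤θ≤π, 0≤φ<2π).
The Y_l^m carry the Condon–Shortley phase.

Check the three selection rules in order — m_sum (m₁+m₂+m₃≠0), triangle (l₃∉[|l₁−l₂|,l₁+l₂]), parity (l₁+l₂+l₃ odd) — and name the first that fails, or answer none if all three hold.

parity

m₁+m₂+m₃ = 3 − 1 − 2 = 0  ✓
triangle: |5−5|=0 ≤ l₃=5 ≤ 5+5=10  ✓
parity: l₁+l₂+l₃ = 15 is odd  ✗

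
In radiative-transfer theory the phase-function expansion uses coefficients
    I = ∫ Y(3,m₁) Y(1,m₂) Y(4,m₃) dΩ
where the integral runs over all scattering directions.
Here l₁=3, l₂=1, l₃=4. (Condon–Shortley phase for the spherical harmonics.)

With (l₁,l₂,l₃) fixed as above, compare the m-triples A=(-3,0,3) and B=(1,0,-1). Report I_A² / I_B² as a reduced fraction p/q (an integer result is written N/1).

Shared (l₁,l₂,l₃)=(3,1,4): N and (l;000)² cancel in I_A²/I_B².
A: Δ = 0!·6!·2!/9! = 1/252; Racah Σ t=0..0: t=0:+1/720 = 1/720; ⇒ 3j(3 1 4; -3 0 3)² = 1/36, sgn -1
B: Δ = 0!·6!·2!/9! = 1/252; Racah Σ t=0..0: t=0:+1/48 = 1/48; ⇒ 3j(3 1 4; 1 0 -1)² = 5/84, sgn -1
I_A²/I_B² = (1/36)/(5/84) = 7/15

7/15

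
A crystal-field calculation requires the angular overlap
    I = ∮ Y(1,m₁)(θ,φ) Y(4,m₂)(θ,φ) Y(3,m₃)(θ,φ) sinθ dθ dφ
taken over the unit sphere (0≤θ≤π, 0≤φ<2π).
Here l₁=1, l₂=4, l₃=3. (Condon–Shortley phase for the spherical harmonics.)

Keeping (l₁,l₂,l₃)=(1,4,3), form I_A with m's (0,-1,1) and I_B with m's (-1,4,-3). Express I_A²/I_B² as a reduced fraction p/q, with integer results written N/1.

Shared (l₁,l₂,l₃)=(1,4,3): N and (l;000)² cancel in I_A²/I_B².
A: Δ = 2!·0!·6!/9! = 1/252; Racah Σ t=1..1: t=1:−1/48 = -1/48; ⇒ 3j(1 4 3; 0 -1 1)² = 5/84, sgn -1
B: Δ = 2!·0!·6!/9! = 1/252; Racah Σ t=2..2: t=2:+1/1440 = 1/1440; ⇒ 3j(1 4 3; -1 4 -3)² = 1/9, sgn +1
I_A²/I_B² = (5/84)/(1/9) = 15/28

15/28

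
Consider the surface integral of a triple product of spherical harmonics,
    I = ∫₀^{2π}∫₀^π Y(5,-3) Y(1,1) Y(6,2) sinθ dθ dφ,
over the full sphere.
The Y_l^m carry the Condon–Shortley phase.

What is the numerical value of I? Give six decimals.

0.100084

Rules hold: Σm=0, L=12 even, 4≤6≤6.
N = 11·3·13 = 429
Δ = 0!·10!·2!/13! = 1/858
Racah Σ t=0..0: t=0:+1/14400 = 1/14400
⇒ 3j(5 1 6; 0 0 0)² = 6/143, sgn +1
Racah Σ t=0..0: t=0:+1/161280 = 1/161280
⇒ 3j(5 1 6; -3 1 2)² = 1/143, sgn +1
4πI² = N·(3j₀)²·(3jₘ)² = 18/143
I = +1·√(0.125874/4π) = 0.10008369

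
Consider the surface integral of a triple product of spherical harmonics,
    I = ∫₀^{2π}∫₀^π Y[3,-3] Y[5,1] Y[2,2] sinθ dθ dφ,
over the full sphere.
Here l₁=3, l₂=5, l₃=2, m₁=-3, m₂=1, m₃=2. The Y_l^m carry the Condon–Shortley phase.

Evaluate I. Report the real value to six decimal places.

Checks pass: Σm=0; 10 even; l₃=2∈[2,8].
(2·3+1)(2·5+1)(2·2+1) = 385
Δ: 6! 0! 4! / 11! → 1/2310
sum: t=3:−1/144 = -1/144
3j²(3 5 2; 0 0 0) = Δ·Π!·Σ² = 10/231  (sign -1)
sum: t=6:+1/17280 = 1/17280
3j²(3 5 2; -3 1 2) = Δ·Π!·Σ² = 1/2310  (sign +1)
combine: 4πI² = 385·10/231·1/2310 = 5/693
take √, sign -1: I = -0.02396147

-0.023961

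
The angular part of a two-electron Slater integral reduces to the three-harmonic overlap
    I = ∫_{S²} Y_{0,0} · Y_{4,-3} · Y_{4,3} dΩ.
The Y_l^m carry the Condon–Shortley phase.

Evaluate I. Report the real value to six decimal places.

-0.282095

m-sum 0 ✓  L=8 even ✓  4≤4≤4 ✓
Π(2lᵢ+1) = 1×9×9 = 81
triangle coeff Δ(0,4,4) = 1/9
Σ_t [0,0]: t=0:+1/576 = 1/576
(3j)²=1/9 [(0 4 4; 0 0 0)], sign=+1
Σ_t [0,0]: t=0:+1/5040 = 1/5040
(3j)²=1/9 [(0 4 4; 0 -3 3)], sign=-1
⇒ 4πI² = 1/1
I = (-1)√(1/1/(4π)) = -0.28209479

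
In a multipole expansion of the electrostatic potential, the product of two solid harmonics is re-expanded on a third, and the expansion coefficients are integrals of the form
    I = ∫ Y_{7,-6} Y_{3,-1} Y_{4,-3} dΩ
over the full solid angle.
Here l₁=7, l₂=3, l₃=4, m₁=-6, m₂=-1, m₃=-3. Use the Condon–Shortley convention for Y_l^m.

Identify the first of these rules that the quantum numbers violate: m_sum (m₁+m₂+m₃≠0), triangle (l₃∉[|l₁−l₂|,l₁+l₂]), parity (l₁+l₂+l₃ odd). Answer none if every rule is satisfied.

m_sum

azimuthal sum: -6 − 1 − 3 = -10  ✗
4 ≤ 4 ≤ 10 (triangle on l)
L = 7 + 3 + 4 = 14 (even)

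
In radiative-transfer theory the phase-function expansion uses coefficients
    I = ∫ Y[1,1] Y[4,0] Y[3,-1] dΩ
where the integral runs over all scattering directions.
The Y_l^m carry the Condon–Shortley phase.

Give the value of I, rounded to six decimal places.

Rules hold: Σm=0, L=8 even, 3≤3≤5.
N = 3·9·7 = 189
Δ = 2!·0!·6!/9! = 1/252
Racah Σ t=1..1: t=1:−1/36 = -1/36
⇒ 3j(1 4 3; 0 0 0)² = 4/63, sgn +1
Racah Σ t=0..0: t=0:+1/96 = 1/96
⇒ 3j(1 4 3; 1 0 -1)² = 1/42, sgn +1
4πI² = N·(3j₀)²·(3jₘ)² = 2/7
I = +1·√(0.285714/4π) = 0.15078601

0.150786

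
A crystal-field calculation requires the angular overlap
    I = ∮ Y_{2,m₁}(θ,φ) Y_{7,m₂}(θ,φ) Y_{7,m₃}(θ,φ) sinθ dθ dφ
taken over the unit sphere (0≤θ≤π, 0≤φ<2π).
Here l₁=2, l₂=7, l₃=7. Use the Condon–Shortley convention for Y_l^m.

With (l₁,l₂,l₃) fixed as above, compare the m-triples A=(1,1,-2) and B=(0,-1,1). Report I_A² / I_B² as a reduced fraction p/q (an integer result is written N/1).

729/2809

Shared (l₁,l₂,l₃)=(2,7,7): N and (l;000)² cancel in I_A²/I_B².
A: Δ = 2!·2!·12!/17! = 1/185640; Racah Σ t=0..1: t=0:+1/1935360 t=1:−1/1209600 = -1/3225600; ⇒ 3j(2 7 7; 1 1 -2)² = 243/61880, sgn +1
B: Δ = 2!·2!·12!/17! = 1/185640; Racah Σ t=0..2: t=0:+1/2073600 t=1:−1/604800 t=2:+1/3870720 = -53/58060800; ⇒ 3j(2 7 7; 0 -1 1)² = 2809/185640, sgn -1
I_A²/I_B² = (243/61880)/(2809/185640) = 729/2809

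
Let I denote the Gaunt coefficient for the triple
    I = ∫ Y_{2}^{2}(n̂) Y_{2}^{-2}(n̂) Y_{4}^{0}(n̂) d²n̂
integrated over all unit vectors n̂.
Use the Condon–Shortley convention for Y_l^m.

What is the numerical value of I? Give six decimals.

0.040299

Rules hold: Σm=0, L=8 even, 0≤4≤4.
N = 5·5·9 = 225
Δ = 0!·4!·4!/9! = 1/630
Racah Σ t=0..0: t=0:+1/16 = 1/16
⇒ 3j(2 2 4; 0 0 0)² = 2/35, sgn +1
Racah Σ t=0..0: t=0:+1/576 = 1/576
⇒ 3j(2 2 4; 2 -2 0)² = 1/630, sgn +1
4πI² = N·(3j₀)²·(3jₘ)² = 1/49
I = +1·√(0.0204082/4π) = 0.04029926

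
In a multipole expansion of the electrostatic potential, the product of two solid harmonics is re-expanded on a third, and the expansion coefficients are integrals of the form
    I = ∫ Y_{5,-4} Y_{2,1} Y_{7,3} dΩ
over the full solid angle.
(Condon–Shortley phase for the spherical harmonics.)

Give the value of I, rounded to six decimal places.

-0.071671

m-sum 0 ✓  L=14 even ✓  3≤7≤7 ✓
Π(2lᵢ+1) = 11×5×15 = 825
triangle coeff Δ(5,2,7) = 1/15015
Σ_t [0,0]: t=0:+1/57600 = 1/57600
(3j)²=21/715 [(5 2 7; 0 0 0)], sign=-1
Σ_t [0,0]: t=0:+1/2177280 = 1/2177280
(3j)²=8/3003 [(5 2 7; -4 1 3)], sign=+1
⇒ 4πI² = 120/1859
I = (-1)√(120/1859/(4π)) = -0.07167142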